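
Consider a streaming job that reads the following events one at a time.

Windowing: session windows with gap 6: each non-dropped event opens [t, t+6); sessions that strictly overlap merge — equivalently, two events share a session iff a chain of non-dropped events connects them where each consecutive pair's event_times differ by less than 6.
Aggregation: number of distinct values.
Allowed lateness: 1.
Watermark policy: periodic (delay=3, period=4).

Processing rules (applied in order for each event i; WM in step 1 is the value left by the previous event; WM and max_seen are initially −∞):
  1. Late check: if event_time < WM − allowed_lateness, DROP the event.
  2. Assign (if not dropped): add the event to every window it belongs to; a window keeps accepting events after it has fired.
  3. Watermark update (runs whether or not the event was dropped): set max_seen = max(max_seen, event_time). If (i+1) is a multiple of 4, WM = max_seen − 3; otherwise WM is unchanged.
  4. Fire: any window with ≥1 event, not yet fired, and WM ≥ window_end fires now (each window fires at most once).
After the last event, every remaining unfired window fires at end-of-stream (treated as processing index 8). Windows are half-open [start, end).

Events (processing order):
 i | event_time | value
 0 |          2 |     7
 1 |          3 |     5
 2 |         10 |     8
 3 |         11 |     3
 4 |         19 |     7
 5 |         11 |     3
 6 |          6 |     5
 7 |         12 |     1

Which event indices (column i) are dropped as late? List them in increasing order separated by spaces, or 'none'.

6

i=0 t=2 v=7: → [2,8); WM=−∞
i=1 t=3 v=5: → [2,9); WM=−∞
i=2 t=10 v=8: → [10,16); WM=−∞
i=3 t=11 v=3: → [10,17); WM=8
i=4 t=19 v=7: → [19,25); WM=8
i=5 t=11 v=3: → [10,17); WM=8
i=6 t=6 v=5: DROP (t<8-1); WM=8
i=7 t=12 v=1: → [10,18); WM=16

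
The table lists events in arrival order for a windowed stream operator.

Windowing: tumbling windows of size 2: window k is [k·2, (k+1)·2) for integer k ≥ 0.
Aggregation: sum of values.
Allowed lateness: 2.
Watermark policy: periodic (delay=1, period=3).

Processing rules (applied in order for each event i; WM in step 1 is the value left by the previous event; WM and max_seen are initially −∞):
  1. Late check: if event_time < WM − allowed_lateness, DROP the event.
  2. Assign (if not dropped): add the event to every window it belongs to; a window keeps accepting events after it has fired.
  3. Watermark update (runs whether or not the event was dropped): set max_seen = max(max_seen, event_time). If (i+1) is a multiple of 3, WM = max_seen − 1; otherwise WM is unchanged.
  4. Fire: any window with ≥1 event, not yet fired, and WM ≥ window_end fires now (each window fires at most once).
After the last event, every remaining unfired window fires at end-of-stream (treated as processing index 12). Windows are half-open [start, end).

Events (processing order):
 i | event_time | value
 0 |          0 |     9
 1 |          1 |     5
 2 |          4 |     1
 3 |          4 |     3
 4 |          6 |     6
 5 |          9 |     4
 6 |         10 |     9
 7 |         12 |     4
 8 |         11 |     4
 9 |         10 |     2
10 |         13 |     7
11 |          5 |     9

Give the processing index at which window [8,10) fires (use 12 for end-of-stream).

i=0 t=0 v=9: → [0,2); WM=−∞
i=1 t=1 v=5: → [0,2); WM=−∞
i=2 t=4 v=1: → [4,6); WM=3; [0,2) fires=14
i=3 t=4 v=3: → [4,6); WM=3
i=4 t=6 v=6: → [6,8); WM=3
i=5 t=9 v=4: → [8,10); WM=8; [4,6) fires=4 [6,8) fires=6
i=6 t=10 v=9: → [10,12); WM=8
i=7 t=12 v=4: → [12,14); WM=8
i=8 t=11 v=4: → [10,12); WM=11; [8,10) fires=4
i=9 t=10 v=2: → [10,12); WM=11
i=10 t=13 v=7: → [12,14); WM=11
i=11 t=5 v=9: DROP (t<11-2); WM=12; [10,12) fires=15

8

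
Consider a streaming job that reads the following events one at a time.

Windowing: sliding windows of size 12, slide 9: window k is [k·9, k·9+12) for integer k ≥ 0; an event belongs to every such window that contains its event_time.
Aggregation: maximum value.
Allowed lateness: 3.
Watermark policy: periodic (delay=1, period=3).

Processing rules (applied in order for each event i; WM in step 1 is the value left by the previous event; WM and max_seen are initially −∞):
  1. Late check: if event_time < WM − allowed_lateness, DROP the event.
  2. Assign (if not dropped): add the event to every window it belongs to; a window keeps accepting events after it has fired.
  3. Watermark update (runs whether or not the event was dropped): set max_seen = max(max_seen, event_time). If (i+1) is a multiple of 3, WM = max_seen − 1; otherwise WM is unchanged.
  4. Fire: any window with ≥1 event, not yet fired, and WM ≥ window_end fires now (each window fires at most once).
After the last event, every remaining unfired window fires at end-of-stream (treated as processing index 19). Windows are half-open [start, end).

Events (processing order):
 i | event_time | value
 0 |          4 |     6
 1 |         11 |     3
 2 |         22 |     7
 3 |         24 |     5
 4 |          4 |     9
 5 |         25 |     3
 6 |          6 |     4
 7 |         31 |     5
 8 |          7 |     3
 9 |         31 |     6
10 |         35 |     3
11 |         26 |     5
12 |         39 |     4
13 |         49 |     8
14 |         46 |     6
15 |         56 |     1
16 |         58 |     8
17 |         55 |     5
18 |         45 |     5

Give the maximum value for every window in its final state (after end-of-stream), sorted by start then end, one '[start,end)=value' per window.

i=0 t=4 v=6: → [0,12); WM=−∞
i=1 t=11 v=3: → [9,21),[0,12); WM=−∞
i=2 t=22 v=7: → [18,30); WM=21; [0,12) fires=6 [9,21) fires=3
i=3 t=24 v=5: → [18,30); WM=21
i=4 t=4 v=9: DROP (t<21-3); WM=21
i=5 t=25 v=3: → [18,30); WM=24
i=6 t=6 v=4: DROP (t<24-3); WM=24
i=7 t=31 v=5: → [27,39); WM=24
i=8 t=7 v=3: DROP (t<24-3); WM=30; [18,30) fires=7
i=9 t=31 v=6: → [27,39); WM=30
i=10 t=35 v=3: → [27,39); WM=30
i=11 t=26 v=5: DROP (t<30-3); WM=34
i=12 t=39 v=4: → [36,48); WM=34
i=13 t=49 v=8: → [45,57); WM=34
i=14 t=46 v=6: → [45,57),[36,48); WM=48; [27,39) fires=6 [36,48) fires=6
i=15 t=56 v=1: → [54,66),[45,57); WM=48
i=16 t=58 v=8: → [54,66); WM=48
i=17 t=55 v=5: → [54,66),[45,57); WM=57; [45,57) fires=8
i=18 t=45 v=5: DROP (t<57-3); WM=57

[0,12)=6 [9,21)=3 [18,30)=7 [27,39)=6 [36,48)=6 [45,57)=8 [54,66)=8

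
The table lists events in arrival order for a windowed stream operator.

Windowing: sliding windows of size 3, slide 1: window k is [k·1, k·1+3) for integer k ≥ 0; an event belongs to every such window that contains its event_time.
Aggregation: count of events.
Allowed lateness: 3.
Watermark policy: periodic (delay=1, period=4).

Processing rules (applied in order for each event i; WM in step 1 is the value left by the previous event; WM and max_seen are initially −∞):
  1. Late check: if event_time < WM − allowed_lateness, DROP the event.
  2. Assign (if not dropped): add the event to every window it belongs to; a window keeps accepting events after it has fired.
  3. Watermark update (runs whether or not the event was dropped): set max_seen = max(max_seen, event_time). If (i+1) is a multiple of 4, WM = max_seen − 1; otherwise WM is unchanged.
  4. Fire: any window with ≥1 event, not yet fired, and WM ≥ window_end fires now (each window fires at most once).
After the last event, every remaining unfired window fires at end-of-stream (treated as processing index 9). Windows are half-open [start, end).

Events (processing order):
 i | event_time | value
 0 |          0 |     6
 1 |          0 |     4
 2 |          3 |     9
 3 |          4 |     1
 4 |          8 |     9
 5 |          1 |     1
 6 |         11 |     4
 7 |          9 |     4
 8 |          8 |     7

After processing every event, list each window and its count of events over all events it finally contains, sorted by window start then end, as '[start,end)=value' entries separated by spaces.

[0,3)=3 [1,4)=2 [2,5)=2 [3,6)=2 [4,7)=1 [6,9)=2 [7,10)=3 [8,11)=3 [9,12)=2 [10,13)=1 [11,14)=1

i=0 t=0 v=6: → [0,3); WM=−∞
i=1 t=0 v=4: → [0,3); WM=−∞
i=2 t=3 v=9: → [3,6),[2,5),[1,4); WM=−∞
i=3 t=4 v=1: → [4,7),[3,6),[2,5); WM=3; [0,3) fires=2
i=4 t=8 v=9: → [8,11),[7,10),[6,9); WM=3
i=5 t=1 v=1: → [1,4),[0,3); WM=3
i=6 t=11 v=4: → [11,14),[10,13),[9,12); WM=3
i=7 t=9 v=4: → [9,12),[8,11),[7,10); WM=10; [1,4) fires=2 [2,5) fires=2 [3,6) fires=2 [4,7) fires=1 [6,9) fires=1 [7,10) fires=2
i=8 t=8 v=7: → [8,11),[7,10),[6,9); WM=10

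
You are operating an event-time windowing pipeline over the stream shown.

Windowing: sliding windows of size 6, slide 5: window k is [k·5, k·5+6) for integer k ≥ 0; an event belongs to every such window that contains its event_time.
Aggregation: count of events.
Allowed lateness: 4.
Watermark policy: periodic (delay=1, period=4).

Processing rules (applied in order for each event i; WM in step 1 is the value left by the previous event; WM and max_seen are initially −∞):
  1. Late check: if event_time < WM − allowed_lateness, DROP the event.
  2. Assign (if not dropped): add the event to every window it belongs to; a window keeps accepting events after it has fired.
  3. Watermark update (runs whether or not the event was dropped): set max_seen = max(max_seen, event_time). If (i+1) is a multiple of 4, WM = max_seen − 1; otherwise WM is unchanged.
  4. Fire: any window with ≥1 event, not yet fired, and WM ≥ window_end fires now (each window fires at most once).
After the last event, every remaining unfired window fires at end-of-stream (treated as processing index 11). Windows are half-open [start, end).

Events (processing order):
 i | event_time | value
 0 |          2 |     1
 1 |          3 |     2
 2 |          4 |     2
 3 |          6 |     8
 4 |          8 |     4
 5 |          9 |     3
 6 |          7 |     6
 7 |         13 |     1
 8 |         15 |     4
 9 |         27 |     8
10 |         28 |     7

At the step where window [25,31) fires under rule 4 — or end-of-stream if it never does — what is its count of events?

i=0 t=2 v=1: → [0,6); WM=−∞
i=1 t=3 v=2: → [0,6); WM=−∞
i=2 t=4 v=2: → [0,6); WM=−∞
i=3 t=6 v=8: → [5,11); WM=5
i=4 t=8 v=4: → [5,11); WM=5
i=5 t=9 v=3: → [5,11); WM=5
i=6 t=7 v=6: → [5,11); WM=5
i=7 t=13 v=1: → [10,16); WM=12; [0,6) fires=3 [5,11) fires=4
i=8 t=15 v=4: → [15,21),[10,16); WM=12
i=9 t=27 v=8: → [25,31); WM=12
i=10 t=28 v=7: → [25,31); WM=12

2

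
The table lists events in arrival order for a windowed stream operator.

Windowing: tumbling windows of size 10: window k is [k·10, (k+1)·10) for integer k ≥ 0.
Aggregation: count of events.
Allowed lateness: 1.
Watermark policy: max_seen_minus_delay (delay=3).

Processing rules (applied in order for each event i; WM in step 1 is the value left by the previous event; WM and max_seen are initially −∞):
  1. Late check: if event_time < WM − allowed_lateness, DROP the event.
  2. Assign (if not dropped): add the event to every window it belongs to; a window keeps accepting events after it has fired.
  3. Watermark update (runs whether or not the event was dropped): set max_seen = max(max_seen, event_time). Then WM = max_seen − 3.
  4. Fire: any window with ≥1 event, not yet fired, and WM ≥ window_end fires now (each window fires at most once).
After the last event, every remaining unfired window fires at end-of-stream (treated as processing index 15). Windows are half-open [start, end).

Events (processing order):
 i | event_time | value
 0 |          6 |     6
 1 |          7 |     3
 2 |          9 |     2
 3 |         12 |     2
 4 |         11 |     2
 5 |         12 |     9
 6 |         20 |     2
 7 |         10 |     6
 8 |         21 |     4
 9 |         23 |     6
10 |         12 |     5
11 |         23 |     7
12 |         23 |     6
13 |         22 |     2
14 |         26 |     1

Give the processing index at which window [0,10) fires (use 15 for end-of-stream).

6

i=0 t=6 v=6: → [0,10); WM=3
i=1 t=7 v=3: → [0,10); WM=4
i=2 t=9 v=2: → [0,10); WM=6
i=3 t=12 v=2: → [10,20); WM=9
i=4 t=11 v=2: → [10,20); WM=9
i=5 t=12 v=9: → [10,20); WM=9
i=6 t=20 v=2: → [20,30); WM=17; [0,10) fires=3
i=7 t=10 v=6: DROP (t<17-1); WM=17
i=8 t=21 v=4: → [20,30); WM=18
i=9 t=23 v=6: → [20,30); WM=20; [10,20) fires=3
i=10 t=12 v=5: DROP (t<20-1); WM=20
i=11 t=23 v=7: → [20,30); WM=20
i=12 t=23 v=6: → [20,30); WM=20
i=13 t=22 v=2: → [20,30); WM=20
i=14 t=26 v=1: → [20,30); WM=23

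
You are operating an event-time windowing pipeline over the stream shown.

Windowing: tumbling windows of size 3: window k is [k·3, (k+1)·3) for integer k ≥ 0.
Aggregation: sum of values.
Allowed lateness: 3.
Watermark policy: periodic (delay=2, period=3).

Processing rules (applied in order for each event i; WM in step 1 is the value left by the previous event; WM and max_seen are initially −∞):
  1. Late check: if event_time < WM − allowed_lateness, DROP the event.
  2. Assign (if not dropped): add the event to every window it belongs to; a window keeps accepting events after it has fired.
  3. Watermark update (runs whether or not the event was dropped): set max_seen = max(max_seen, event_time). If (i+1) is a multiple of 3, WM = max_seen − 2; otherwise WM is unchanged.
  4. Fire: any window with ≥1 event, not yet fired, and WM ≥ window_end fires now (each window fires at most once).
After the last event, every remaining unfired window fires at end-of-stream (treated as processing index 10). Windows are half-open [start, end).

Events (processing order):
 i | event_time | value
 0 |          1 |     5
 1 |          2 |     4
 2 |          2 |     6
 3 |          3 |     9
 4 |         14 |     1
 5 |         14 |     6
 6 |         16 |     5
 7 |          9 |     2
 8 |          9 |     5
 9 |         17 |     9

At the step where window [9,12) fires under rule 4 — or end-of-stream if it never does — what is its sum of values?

2

i=0 t=1 v=5: → [0,3); WM=−∞
i=1 t=2 v=4: → [0,3); WM=−∞
i=2 t=2 v=6: → [0,3); WM=0
i=3 t=3 v=9: → [3,6); WM=0
i=4 t=14 v=1: → [12,15); WM=0
i=5 t=14 v=6: → [12,15); WM=12; [0,3) fires=15 [3,6) fires=9
i=6 t=16 v=5: → [15,18); WM=12
i=7 t=9 v=2: → [9,12); WM=12; [9,12) fires=2
i=8 t=9 v=5: → [9,12); WM=14
i=9 t=17 v=9: → [15,18); WM=14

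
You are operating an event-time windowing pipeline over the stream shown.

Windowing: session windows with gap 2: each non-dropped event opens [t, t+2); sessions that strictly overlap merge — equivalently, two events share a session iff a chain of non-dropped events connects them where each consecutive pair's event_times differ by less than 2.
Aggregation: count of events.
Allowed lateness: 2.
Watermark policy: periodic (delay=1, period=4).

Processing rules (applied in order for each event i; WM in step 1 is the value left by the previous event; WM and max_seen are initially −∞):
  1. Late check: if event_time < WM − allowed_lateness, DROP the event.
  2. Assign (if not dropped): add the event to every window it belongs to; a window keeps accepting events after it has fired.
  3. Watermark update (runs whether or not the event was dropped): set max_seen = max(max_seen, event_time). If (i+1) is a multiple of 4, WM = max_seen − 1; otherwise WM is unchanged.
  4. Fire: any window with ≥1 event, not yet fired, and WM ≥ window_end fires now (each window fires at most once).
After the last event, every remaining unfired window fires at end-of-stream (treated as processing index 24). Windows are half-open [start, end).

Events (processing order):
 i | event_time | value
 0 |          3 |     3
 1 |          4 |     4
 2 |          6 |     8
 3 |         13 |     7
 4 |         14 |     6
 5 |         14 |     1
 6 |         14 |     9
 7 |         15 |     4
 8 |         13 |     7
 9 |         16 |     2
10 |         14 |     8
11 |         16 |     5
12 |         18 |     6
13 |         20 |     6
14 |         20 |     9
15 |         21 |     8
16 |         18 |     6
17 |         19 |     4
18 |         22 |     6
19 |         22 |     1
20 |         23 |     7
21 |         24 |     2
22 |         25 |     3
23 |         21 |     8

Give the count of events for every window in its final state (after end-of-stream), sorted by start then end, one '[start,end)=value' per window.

i=0 t=3 v=3: → [3,5); WM=−∞
i=1 t=4 v=4: → [3,6); WM=−∞
i=2 t=6 v=8: → [6,8); WM=−∞
i=3 t=13 v=7: → [13,15); WM=12
i=4 t=14 v=6: → [13,16); WM=12
i=5 t=14 v=1: → [13,16); WM=12
i=6 t=14 v=9: → [13,16); WM=12
i=7 t=15 v=4: → [13,17); WM=14
i=8 t=13 v=7: → [13,17); WM=14
i=9 t=16 v=2: → [13,18); WM=14
i=10 t=14 v=8: → [13,18); WM=14
i=11 t=16 v=5: → [13,18); WM=15
i=12 t=18 v=6: → [18,20); WM=15
i=13 t=20 v=6: → [20,22); WM=15
i=14 t=20 v=9: → [20,22); WM=15
i=15 t=21 v=8: → [20,23); WM=20
i=16 t=18 v=6: → [18,20); WM=20
i=17 t=19 v=4: → [18,23); WM=20
i=18 t=22 v=6: → [18,24); WM=20
i=19 t=22 v=1: → [18,24); WM=21
i=20 t=23 v=7: → [18,25); WM=21
i=21 t=24 v=2: → [18,26); WM=21
i=22 t=25 v=3: → [18,27); WM=21
i=23 t=21 v=8: → [18,27); WM=24

[3,6)=2 [6,8)=1 [13,18)=9 [18,27)=12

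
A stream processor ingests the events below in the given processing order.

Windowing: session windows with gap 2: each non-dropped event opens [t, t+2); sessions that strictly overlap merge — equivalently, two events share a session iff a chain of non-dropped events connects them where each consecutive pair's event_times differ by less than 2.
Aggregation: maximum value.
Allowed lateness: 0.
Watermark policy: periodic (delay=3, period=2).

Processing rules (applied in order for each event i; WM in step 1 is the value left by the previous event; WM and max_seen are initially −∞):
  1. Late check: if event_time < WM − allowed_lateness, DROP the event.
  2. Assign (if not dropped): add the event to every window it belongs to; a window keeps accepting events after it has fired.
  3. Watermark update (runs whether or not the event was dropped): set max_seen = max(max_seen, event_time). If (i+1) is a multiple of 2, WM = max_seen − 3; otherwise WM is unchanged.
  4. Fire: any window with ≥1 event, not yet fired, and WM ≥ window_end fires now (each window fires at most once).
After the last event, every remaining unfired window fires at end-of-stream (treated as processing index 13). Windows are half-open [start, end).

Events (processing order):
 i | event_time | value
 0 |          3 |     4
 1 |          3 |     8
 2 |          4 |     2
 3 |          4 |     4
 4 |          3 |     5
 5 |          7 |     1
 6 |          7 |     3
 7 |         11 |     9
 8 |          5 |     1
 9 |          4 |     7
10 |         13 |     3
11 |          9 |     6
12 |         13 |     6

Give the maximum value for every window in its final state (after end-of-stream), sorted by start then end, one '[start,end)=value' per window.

[3,6)=8 [7,9)=3 [9,11)=6 [11,13)=9 [13,15)=6

i=0 t=3 v=4: → [3,5); WM=−∞
i=1 t=3 v=8: → [3,5); WM=0
i=2 t=4 v=2: → [3,6); WM=0
i=3 t=4 v=4: → [3,6); WM=1
i=4 t=3 v=5: → [3,6); WM=1
i=5 t=7 v=1: → [7,9); WM=4
i=6 t=7 v=3: → [7,9); WM=4
i=7 t=11 v=9: → [11,13); WM=8
i=8 t=5 v=1: DROP (t<8-0); WM=8
i=9 t=4 v=7: DROP (t<8-0); WM=8
i=10 t=13 v=3: → [13,15); WM=8
i=11 t=9 v=6: → [9,11); WM=10
i=12 t=13 v=6: → [13,15); WM=10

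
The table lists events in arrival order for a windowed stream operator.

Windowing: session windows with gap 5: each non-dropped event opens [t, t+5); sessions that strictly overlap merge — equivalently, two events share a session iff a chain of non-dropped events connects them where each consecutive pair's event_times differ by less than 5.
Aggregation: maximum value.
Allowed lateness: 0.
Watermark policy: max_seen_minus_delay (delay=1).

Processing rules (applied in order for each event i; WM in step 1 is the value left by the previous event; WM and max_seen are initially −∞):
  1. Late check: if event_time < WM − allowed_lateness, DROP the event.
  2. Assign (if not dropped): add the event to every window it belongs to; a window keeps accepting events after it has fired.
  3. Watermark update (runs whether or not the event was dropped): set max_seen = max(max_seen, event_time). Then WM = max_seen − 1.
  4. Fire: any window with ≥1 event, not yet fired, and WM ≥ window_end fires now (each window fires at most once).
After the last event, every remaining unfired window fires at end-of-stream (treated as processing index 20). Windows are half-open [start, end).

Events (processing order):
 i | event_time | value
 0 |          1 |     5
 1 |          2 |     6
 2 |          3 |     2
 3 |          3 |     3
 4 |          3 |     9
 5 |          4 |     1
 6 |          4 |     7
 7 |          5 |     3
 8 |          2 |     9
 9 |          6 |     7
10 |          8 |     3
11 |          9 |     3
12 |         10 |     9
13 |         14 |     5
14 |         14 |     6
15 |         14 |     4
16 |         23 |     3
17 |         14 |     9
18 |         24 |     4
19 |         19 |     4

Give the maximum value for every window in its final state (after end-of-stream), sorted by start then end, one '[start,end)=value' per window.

i=0 t=1 v=5: → [1,6); WM=0
i=1 t=2 v=6: → [1,7); WM=1
i=2 t=3 v=2: → [1,8); WM=2
i=3 t=3 v=3: → [1,8); WM=2
i=4 t=3 v=9: → [1,8); WM=2
i=5 t=4 v=1: → [1,9); WM=3
i=6 t=4 v=7: → [1,9); WM=3
i=7 t=5 v=3: → [1,10); WM=4
i=8 t=2 v=9: DROP (t<4-0); WM=4
i=9 t=6 v=7: → [1,11); WM=5
i=10 t=8 v=3: → [1,13); WM=7
i=11 t=9 v=3: → [1,14); WM=8
i=12 t=10 v=9: → [1,15); WM=9
i=13 t=14 v=5: → [1,19); WM=13
i=14 t=14 v=6: → [1,19); WM=13
i=15 t=14 v=4: → [1,19); WM=13
i=16 t=23 v=3: → [23,28); WM=22
i=17 t=14 v=9: DROP (t<22-0); WM=22
i=18 t=24 v=4: → [23,29); WM=23
i=19 t=19 v=4: DROP (t<23-0); WM=23

[1,19)=9 [23,29)=4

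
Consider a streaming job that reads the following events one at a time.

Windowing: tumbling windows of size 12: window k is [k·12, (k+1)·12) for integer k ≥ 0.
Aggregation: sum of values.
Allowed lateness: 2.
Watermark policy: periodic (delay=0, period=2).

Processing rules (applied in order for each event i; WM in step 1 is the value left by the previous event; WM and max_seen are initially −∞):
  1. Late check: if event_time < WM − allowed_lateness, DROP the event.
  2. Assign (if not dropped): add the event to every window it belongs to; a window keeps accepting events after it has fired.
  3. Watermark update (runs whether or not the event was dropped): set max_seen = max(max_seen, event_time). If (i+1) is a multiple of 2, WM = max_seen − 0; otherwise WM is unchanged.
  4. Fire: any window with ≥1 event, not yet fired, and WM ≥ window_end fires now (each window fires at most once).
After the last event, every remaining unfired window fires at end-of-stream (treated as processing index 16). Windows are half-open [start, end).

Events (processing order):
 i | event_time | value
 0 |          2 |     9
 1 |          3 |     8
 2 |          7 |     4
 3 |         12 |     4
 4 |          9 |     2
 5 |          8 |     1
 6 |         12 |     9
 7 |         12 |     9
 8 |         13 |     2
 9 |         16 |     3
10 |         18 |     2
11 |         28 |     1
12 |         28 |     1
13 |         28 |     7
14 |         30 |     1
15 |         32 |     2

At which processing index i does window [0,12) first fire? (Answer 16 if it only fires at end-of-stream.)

3

i=0 t=2 v=9: → [0,12); WM=−∞
i=1 t=3 v=8: → [0,12); WM=3
i=2 t=7 v=4: → [0,12); WM=3
i=3 t=12 v=4: → [12,24); WM=12; [0,12) fires=21
i=4 t=9 v=2: DROP (t<12-2); WM=12
i=5 t=8 v=1: DROP (t<12-2); WM=12
i=6 t=12 v=9: → [12,24); WM=12
i=7 t=12 v=9: → [12,24); WM=12
i=8 t=13 v=2: → [12,24); WM=12
i=9 t=16 v=3: → [12,24); WM=16
i=10 t=18 v=2: → [12,24); WM=16
i=11 t=28 v=1: → [24,36); WM=28; [12,24) fires=29
i=12 t=28 v=1: → [24,36); WM=28
i=13 t=28 v=7: → [24,36); WM=28
i=14 t=30 v=1: → [24,36); WM=28
i=15 t=32 v=2: → [24,36); WM=32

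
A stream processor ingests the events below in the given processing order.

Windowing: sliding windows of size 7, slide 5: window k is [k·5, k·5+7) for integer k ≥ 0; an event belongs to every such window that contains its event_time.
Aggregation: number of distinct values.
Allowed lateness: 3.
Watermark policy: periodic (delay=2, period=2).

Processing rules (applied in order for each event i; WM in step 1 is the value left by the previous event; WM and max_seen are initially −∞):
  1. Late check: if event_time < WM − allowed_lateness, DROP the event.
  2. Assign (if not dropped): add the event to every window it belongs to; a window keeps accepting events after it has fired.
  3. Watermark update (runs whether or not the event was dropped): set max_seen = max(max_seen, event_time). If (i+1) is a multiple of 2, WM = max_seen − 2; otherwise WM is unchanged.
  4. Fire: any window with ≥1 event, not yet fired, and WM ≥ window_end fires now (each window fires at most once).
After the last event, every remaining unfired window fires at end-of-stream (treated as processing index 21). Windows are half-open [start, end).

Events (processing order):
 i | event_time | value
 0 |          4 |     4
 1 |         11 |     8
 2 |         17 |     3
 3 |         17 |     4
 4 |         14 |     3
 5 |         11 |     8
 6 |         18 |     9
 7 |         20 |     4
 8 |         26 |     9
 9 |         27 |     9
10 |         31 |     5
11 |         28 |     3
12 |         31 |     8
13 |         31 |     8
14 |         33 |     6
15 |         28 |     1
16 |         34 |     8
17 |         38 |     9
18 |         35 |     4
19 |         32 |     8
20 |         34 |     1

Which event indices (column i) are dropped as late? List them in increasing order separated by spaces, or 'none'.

5 19

i=0 t=4 v=4: → [0,7); WM=−∞
i=1 t=11 v=8: → [10,17),[5,12); WM=9; [0,7) fires=1
i=2 t=17 v=3: → [15,22); WM=9
i=3 t=17 v=4: → [15,22); WM=15; [5,12) fires=1
i=4 t=14 v=3: → [10,17); WM=15
i=5 t=11 v=8: DROP (t<15-3); WM=15
i=6 t=18 v=9: → [15,22); WM=15
i=7 t=20 v=4: → [20,27),[15,22); WM=18; [10,17) fires=2
i=8 t=26 v=9: → [25,32),[20,27); WM=18
i=9 t=27 v=9: → [25,32); WM=25; [15,22) fires=3
i=10 t=31 v=5: → [30,37),[25,32); WM=25
i=11 t=28 v=3: → [25,32); WM=29; [20,27) fires=2
i=12 t=31 v=8: → [30,37),[25,32); WM=29
i=13 t=31 v=8: → [30,37),[25,32); WM=29
i=14 t=33 v=6: → [30,37); WM=29
i=15 t=28 v=1: → [25,32); WM=31
i=16 t=34 v=8: → [30,37); WM=31
i=17 t=38 v=9: → [35,42); WM=36; [25,32) fires=5
i=18 t=35 v=4: → [35,42),[30,37); WM=36
i=19 t=32 v=8: DROP (t<36-3); WM=36
i=20 t=34 v=1: → [30,37); WM=36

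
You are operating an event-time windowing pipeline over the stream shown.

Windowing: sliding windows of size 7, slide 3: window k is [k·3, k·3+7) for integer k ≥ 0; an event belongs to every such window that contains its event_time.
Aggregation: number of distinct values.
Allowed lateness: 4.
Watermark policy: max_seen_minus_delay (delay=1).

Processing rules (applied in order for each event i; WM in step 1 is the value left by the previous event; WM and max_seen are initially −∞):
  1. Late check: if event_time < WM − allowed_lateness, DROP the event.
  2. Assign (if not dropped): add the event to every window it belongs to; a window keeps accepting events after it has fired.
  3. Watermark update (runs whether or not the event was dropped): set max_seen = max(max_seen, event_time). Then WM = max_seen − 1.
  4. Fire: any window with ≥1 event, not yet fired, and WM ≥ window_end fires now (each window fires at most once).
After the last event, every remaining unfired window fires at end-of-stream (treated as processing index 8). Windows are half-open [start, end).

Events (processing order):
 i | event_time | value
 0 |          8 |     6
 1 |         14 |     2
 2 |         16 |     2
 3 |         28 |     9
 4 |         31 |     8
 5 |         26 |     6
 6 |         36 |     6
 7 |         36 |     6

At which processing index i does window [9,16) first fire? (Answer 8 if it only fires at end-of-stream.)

i=0 t=8 v=6: → [6,13),[3,10); WM=7
i=1 t=14 v=2: → [12,19),[9,16); WM=13; [3,10) fires=1 [6,13) fires=1
i=2 t=16 v=2: → [15,22),[12,19); WM=15
i=3 t=28 v=9: → [27,34),[24,31); WM=27; [9,16) fires=1 [12,19) fires=1 [15,22) fires=1
i=4 t=31 v=8: → [30,37),[27,34); WM=30
i=5 t=26 v=6: → [24,31),[21,28); WM=30; [21,28) fires=1
i=6 t=36 v=6: → [36,43),[33,40),[30,37); WM=35; [24,31) fires=2 [27,34) fires=2
i=7 t=36 v=6: → [36,43),[33,40),[30,37); WM=35

3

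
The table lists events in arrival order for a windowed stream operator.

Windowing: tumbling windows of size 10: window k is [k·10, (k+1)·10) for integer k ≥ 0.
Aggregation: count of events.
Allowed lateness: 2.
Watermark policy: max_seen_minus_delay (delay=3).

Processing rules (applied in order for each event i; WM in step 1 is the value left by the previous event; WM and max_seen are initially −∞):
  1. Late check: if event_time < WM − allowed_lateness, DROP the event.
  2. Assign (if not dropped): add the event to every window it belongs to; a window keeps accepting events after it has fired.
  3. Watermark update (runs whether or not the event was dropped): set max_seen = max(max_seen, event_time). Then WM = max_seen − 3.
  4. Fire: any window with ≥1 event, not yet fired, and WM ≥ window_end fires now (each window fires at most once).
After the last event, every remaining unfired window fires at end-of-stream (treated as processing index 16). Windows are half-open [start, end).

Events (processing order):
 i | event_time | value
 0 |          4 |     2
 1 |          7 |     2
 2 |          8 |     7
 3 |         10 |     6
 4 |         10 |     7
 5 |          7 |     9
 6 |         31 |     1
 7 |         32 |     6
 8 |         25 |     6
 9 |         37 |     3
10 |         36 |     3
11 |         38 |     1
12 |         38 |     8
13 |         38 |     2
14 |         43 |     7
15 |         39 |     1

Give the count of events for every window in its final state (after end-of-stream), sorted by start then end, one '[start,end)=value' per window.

i=0 t=4 v=2: → [0,10); WM=1
i=1 t=7 v=2: → [0,10); WM=4
i=2 t=8 v=7: → [0,10); WM=5
i=3 t=10 v=6: → [10,20); WM=7
i=4 t=10 v=7: → [10,20); WM=7
i=5 t=7 v=9: → [0,10); WM=7
i=6 t=31 v=1: → [30,40); WM=28; [0,10) fires=4 [10,20) fires=2
i=7 t=32 v=6: → [30,40); WM=29
i=8 t=25 v=6: DROP (t<29-2); WM=29
i=9 t=37 v=3: → [30,40); WM=34
i=10 t=36 v=3: → [30,40); WM=34
i=11 t=38 v=1: → [30,40); WM=35
i=12 t=38 v=8: → [30,40); WM=35
i=13 t=38 v=2: → [30,40); WM=35
i=14 t=43 v=7: → [40,50); WM=40; [30,40) fires=7
i=15 t=39 v=1: → [30,40); WM=40

[0,10)=4 [10,20)=2 [30,40)=8 [40,50)=1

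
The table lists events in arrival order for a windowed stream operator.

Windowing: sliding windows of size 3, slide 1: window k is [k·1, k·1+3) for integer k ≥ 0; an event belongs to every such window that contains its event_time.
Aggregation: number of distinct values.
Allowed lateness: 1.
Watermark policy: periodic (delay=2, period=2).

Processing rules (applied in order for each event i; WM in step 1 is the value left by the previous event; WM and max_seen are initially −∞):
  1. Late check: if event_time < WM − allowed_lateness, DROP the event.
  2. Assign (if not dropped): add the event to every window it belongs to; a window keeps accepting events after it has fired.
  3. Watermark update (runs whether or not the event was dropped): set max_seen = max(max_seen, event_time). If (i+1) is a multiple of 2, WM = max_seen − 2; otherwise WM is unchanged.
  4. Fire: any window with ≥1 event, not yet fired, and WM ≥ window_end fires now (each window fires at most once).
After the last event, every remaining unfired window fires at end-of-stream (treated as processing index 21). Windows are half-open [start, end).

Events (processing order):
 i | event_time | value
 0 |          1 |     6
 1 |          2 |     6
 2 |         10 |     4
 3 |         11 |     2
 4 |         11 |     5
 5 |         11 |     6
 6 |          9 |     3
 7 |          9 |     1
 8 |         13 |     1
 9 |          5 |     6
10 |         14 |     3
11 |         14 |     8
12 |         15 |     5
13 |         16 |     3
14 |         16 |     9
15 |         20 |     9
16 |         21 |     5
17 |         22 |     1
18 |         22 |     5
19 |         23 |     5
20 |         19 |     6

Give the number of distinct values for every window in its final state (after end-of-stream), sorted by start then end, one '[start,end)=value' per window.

[0,3)=1 [1,4)=1 [2,5)=1 [7,10)=2 [8,11)=3 [9,12)=6 [10,13)=4 [11,14)=4 [12,15)=3 [13,16)=4 [14,17)=4 [15,18)=3 [16,19)=2 [18,21)=1 [19,22)=2 [20,23)=3 [21,24)=2 [22,25)=2 [23,26)=1

i=0 t=1 v=6: → [1,4),[0,3); WM=−∞
i=1 t=2 v=6: → [2,5),[1,4),[0,3); WM=0
i=2 t=10 v=4: → [10,13),[9,12),[8,11); WM=0
i=3 t=11 v=2: → [11,14),[10,13),[9,12); WM=9; [0,3) fires=1 [1,4) fires=1 [2,5) fires=1
i=4 t=11 v=5: → [11,14),[10,13),[9,12); WM=9
i=5 t=11 v=6: → [11,14),[10,13),[9,12); WM=9
i=6 t=9 v=3: → [9,12),[8,11),[7,10); WM=9
i=7 t=9 v=1: → [9,12),[8,11),[7,10); WM=9
i=8 t=13 v=1: → [13,16),[12,15),[11,14); WM=9
i=9 t=5 v=6: DROP (t<9-1); WM=11; [7,10) fires=2 [8,11) fires=3
i=10 t=14 v=3: → [14,17),[13,16),[12,15); WM=11
i=11 t=14 v=8: → [14,17),[13,16),[12,15); WM=12; [9,12) fires=6
i=12 t=15 v=5: → [15,18),[14,17),[13,16); WM=12
i=13 t=16 v=3: → [16,19),[15,18),[14,17); WM=14; [10,13) fires=4 [11,14) fires=4
i=14 t=16 v=9: → [16,19),[15,18),[14,17); WM=14
i=15 t=20 v=9: → [20,23),[19,22),[18,21); WM=18; [12,15) fires=3 [13,16) fires=4 [14,17) fires=4 [15,18) fires=3
i=16 t=21 v=5: → [21,24),[20,23),[19,22); WM=18
i=17 t=22 v=1: → [22,25),[21,24),[20,23); WM=20; [16,19) fires=2
i=18 t=22 v=5: → [22,25),[21,24),[20,23); WM=20
i=19 t=23 v=5: → [23,26),[22,25),[21,24); WM=21; [18,21) fires=1
i=20 t=19 v=6: DROP (t<21-1); WM=21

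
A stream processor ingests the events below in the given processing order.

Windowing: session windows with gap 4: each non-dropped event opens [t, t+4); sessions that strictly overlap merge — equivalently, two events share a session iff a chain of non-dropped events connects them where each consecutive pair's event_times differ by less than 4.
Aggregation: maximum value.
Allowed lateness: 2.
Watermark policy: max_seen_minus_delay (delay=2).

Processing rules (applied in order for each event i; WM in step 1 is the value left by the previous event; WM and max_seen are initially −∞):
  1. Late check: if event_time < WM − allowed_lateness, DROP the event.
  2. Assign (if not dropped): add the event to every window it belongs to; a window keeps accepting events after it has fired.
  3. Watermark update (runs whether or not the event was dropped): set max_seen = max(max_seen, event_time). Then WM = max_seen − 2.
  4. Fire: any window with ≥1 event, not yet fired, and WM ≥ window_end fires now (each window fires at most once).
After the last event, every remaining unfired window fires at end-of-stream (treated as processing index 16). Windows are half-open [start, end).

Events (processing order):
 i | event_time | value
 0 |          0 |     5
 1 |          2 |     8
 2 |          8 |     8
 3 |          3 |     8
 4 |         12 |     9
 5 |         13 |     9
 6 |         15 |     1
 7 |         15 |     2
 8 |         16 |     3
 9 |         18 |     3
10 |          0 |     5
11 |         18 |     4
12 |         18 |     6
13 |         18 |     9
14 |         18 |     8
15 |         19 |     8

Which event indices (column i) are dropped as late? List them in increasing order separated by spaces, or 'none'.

i=0 t=0 v=5: → [0,4); WM=-2
i=1 t=2 v=8: → [0,6); WM=0
i=2 t=8 v=8: → [8,12); WM=6
i=3 t=3 v=8: DROP (t<6-2); WM=6
i=4 t=12 v=9: → [12,16); WM=10
i=5 t=13 v=9: → [12,17); WM=11
i=6 t=15 v=1: → [12,19); WM=13
i=7 t=15 v=2: → [12,19); WM=13
i=8 t=16 v=3: → [12,20); WM=14
i=9 t=18 v=3: → [12,22); WM=16
i=10 t=0 v=5: DROP (t<16-2); WM=16
i=11 t=18 v=4: → [12,22); WM=16
i=12 t=18 v=6: → [12,22); WM=16
i=13 t=18 v=9: → [12,22); WM=16
i=14 t=18 v=8: → [12,22); WM=16
i=15 t=19 v=8: → [12,23); WM=17

3 10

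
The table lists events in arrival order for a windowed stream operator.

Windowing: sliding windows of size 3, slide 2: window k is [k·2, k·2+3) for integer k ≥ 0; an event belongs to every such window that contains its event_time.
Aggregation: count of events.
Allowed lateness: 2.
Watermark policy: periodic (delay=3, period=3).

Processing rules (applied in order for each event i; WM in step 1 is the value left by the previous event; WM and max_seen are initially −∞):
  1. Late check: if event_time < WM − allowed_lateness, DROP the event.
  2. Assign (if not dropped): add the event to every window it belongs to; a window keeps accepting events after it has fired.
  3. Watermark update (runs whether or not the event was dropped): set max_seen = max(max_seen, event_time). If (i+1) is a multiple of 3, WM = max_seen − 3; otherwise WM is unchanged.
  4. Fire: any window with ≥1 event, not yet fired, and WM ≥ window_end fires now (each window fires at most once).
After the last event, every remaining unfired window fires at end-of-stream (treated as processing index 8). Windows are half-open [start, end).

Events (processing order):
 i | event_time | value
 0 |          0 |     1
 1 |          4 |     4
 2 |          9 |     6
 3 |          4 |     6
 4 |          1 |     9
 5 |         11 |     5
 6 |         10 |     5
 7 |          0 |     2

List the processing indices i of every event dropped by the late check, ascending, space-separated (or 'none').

4 7

i=0 t=0 v=1: → [0,3); WM=−∞
i=1 t=4 v=4: → [4,7),[2,5); WM=−∞
i=2 t=9 v=6: → [8,11); WM=6; [0,3) fires=1 [2,5) fires=1
i=3 t=4 v=6: → [4,7),[2,5); WM=6
i=4 t=1 v=9: DROP (t<6-2); WM=6
i=5 t=11 v=5: → [10,13); WM=8; [4,7) fires=2
i=6 t=10 v=5: → [10,13),[8,11); WM=8
i=7 t=0 v=2: DROP (t<8-2); WM=8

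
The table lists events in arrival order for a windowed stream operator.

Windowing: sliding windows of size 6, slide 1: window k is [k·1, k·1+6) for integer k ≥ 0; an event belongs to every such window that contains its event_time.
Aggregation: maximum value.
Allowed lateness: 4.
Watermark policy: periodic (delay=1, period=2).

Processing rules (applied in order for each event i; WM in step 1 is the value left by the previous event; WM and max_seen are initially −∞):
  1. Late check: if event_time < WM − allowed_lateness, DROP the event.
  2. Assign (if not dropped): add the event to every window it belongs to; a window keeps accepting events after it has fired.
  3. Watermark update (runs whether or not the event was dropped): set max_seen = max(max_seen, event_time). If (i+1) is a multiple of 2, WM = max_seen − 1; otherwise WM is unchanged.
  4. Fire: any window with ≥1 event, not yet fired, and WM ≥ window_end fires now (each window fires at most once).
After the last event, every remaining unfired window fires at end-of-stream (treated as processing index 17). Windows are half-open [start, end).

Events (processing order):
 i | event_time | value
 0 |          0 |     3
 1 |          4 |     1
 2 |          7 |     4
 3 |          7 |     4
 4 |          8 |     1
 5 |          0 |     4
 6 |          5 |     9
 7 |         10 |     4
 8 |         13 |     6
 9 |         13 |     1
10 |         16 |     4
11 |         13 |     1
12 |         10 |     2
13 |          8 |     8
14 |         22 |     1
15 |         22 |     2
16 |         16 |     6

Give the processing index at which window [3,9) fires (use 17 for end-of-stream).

7

i=0 t=0 v=3: → [0,6); WM=−∞
i=1 t=4 v=1: → [4,10),[3,9),[2,8),[1,7),[0,6); WM=3
i=2 t=7 v=4: → [7,13),[6,12),[5,11),[4,10),[3,9),[2,8); WM=3
i=3 t=7 v=4: → [7,13),[6,12),[5,11),[4,10),[3,9),[2,8); WM=6; [0,6) fires=3
i=4 t=8 v=1: → [8,14),[7,13),[6,12),[5,11),[4,10),[3,9); WM=6
i=5 t=0 v=4: DROP (t<6-4); WM=7; [1,7) fires=1
i=6 t=5 v=9: → [5,11),[4,10),[3,9),[2,8),[1,7),[0,6); WM=7
i=7 t=10 v=4: → [10,16),[9,15),[8,14),[7,13),[6,12),[5,11); WM=9; [2,8) fires=9 [3,9) fires=9
i=8 t=13 v=6: → [13,19),[12,18),[11,17),[10,16),[9,15),[8,14); WM=9
i=9 t=13 v=1: → [13,19),[12,18),[11,17),[10,16),[9,15),[8,14); WM=12; [4,10) fires=9 [5,11) fires=9 [6,12) fires=4
i=10 t=16 v=4: → [16,22),[15,21),[14,20),[13,19),[12,18),[11,17); WM=12
i=11 t=13 v=1: → [13,19),[12,18),[11,17),[10,16),[9,15),[8,14); WM=15; [7,13) fires=4 [8,14) fires=6 [9,15) fires=6
i=12 t=10 v=2: DROP (t<15-4); WM=15
i=13 t=8 v=8: DROP (t<15-4); WM=15
i=14 t=22 v=1: → [22,28),[21,27),[20,26),[19,25),[18,24),[17,23); WM=15
i=15 t=22 v=2: → [22,28),[21,27),[20,26),[19,25),[18,24),[17,23); WM=21; [10,16) fires=6 [11,17) fires=6 [12,18) fires=6 [13,19) fires=6 [14,20) fires=4 [15,21) fires=4
i=16 t=16 v=6: DROP (t<21-4); WM=21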